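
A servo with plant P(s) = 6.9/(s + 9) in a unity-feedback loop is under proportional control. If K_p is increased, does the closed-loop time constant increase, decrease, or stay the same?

decrease

Closed-loop pole is at s = −(9+K_p·6.9); larger K_p moves it further left, so τ = 1/(9+K_p·6.9) decreases.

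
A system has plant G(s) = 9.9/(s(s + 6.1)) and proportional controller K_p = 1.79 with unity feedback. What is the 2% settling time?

T_s ≈ 1.31 s

Closed-loop characteristic equation: s² + 6.1s + 17.72 = 0, so ω_n = 4.21 rad/s and ζ = 6.1/(2·4.21) = 0.7245.
2% settling time T_s ≈ 4/(ζω_n) = 4/3.05 = 1.31 s.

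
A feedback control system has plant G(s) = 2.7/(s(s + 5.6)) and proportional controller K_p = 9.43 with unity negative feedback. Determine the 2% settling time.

T_s ≈ 1.43 s

Closed-loop characteristic equation: s² + 5.6s + 25.46 = 0, so ω_n = 5.046 rad/s and ζ = 5.6/(2·5.046) = 0.5549.
2% settling time T_s ≈ 4/(ζω_n) = 4/2.8 = 1.43 s.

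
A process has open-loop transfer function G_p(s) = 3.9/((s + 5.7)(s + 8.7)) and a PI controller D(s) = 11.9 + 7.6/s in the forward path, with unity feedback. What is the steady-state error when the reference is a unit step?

0

The open loop D(s)G_p(s) has a pole at the origin (type 1), so the static position error constant is infinite and e_ss = 1/(1+∞) = 0.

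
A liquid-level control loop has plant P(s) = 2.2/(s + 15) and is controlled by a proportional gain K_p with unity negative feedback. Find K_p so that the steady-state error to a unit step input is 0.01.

The loop is type 0, so e_ss(step) = 1/(1 + K_pos) with K_pos = K_p·P(0).
P(0) = 0.1467. Require 1/(1 + K_p·0.1467) = 0.01, so 1 + 0.1467·K_p = 100.
K_p = (100 − 1)/0.1467 = 675.

K_p = 675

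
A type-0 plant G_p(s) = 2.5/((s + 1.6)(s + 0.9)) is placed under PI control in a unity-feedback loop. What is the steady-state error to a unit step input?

0

The PI controller's integrator makes the forward path type 1, so e_ss to a step is zero.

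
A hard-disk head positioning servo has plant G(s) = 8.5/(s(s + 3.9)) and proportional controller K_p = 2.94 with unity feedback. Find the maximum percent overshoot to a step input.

The closed-loop denominator s² + 3.9s + 24.99 gives ω_n = √24.99 = 4.999 and ζ = 3.9/(2ω_n) = 0.3901.
%OS = 100·exp(−πζ/√(1−ζ²)) = 100·exp(−π·0.3901/√0.8478) = 26.4%.

26.4%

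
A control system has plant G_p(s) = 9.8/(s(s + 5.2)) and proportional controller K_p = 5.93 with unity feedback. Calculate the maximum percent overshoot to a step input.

Closed-loop characteristic equation: s² + 5.2s + 58.11 = 0, so ω_n = 7.623 rad/s and ζ = 5.2/(2·7.623) = 0.3411.
%OS = 100·exp(−πζ/√(1−ζ²)) = 100·exp(−π·0.3411/√0.8837) = 32%.

32%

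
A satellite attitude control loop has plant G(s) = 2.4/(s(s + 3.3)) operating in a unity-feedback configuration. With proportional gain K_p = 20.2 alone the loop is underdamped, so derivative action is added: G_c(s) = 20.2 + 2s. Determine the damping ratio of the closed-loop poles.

ζ = 0.582

Forward path: (20.2 + 2s)·2.4/(s(s+3.3)). The closed-loop characteristic equation is s² + (3.3 + 2.4·2)s + 2.4·20.2 = 0.
That is s² + 8.1s + 48.48 = 0, so ω_n = 6.963 rad/s and ζ = 8.1/(2·6.963) = 0.5817.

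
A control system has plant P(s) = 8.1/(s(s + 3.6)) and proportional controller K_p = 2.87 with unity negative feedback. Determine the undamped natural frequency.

1 + K_p·P(s) = 0 gives s² + 3.6s + 23.25 = 0.
So ω_n² = 23.25 ⇒ ω_n = 4.822 rad/s, and ζ = 3.6/(2ω_n) = 0.373.

ω_n = 4.82 rad/s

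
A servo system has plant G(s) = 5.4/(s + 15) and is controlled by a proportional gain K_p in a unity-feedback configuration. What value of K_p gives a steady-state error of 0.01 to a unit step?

For a type-0 loop with proportional control, e_ss = 1/(1 + K_p·G(0)).
G(0) = 0.36. Require 1/(1 + K_p·0.36) = 0.01, so 1 + 0.36·K_p = 100.
K_p = (100 − 1)/0.36 = 275.

K_p = 275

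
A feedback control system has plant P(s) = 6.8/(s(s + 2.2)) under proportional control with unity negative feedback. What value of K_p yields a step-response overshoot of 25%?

From %OS = 100·exp(−πζ/√(1−ζ²)) = 25%, ζ = −ln(0.25)/√(π²+ln²(0.25)) = 0.4037.
Characteristic equation s² + 2.2s + 6.8K_p = 0 gives ζ = 2.2/(2√(6.8K_p)).
Setting ζ = 0.4037: √(6.8K_p) = 2.2/(2·0.4037) = 2.725, so K_p = 7.424/6.8 = 1.09.

K_p = 1.09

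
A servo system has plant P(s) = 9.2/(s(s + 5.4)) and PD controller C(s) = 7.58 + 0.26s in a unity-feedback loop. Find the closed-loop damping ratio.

Forward path: (7.58 + 0.26s)·9.2/(s(s+5.4)). The closed-loop characteristic equation is s² + (5.4 + 9.2·0.26)s + 9.2·7.58 = 0.
That is s² + 7.792s + 69.74 = 0, so ω_n = 8.351 rad/s and ζ = 7.792/(2·8.351) = 0.4665.

ζ = 0.467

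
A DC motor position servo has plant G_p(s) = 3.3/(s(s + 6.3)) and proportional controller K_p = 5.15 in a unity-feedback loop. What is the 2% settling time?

T_s ≈ 1.27 s

From 1 + K_pG_p(s) = 0: s² + 6.3s + 17 = 0 ⇒ ω_n = 4.122, ζ = 0.7641.
2% settling time T_s ≈ 4/(ζω_n) = 4/3.15 = 1.27 s.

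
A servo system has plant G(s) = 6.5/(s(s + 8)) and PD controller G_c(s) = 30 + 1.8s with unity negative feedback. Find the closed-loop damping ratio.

ζ = 0.705

Forward path: (30 + 1.8s)·6.5/(s(s+8)). The closed-loop characteristic equation is s² + (8 + 6.5·1.8)s + 6.5·30 = 0.
That is s² + 19.7s + 195 = 0, so ω_n = 13.96 rad/s and ζ = 19.7/(2·13.96) = 0.7054.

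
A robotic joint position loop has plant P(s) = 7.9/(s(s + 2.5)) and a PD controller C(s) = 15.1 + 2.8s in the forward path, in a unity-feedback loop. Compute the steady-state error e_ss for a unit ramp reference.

0.021

The loop has one pole at the origin (type 1). Velocity error constant K_v = lim_{s→0} s·C(s)P(s) = 15.1·7.9/2.5 = 47.72.
Steady-state error to a unit ramp: e_ss = 1/K_v = 0.021.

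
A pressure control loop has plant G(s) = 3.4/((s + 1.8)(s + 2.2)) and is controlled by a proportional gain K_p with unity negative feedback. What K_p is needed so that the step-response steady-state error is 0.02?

K_p = 57.1

For a type-0 loop with proportional control, e_ss = 1/(1 + K_p·G(0)).
G(0) = 0.8586. Require 1/(1 + K_p·0.8586) = 0.02, so 1 + 0.8586·K_p = 50.
K_p = (50 − 1)/0.8586 = 57.1.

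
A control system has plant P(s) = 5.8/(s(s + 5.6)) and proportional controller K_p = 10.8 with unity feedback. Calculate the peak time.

Closed-loop characteristic equation: s² + 5.6s + 62.64 = 0, so ω_n = 7.915 rad/s and ζ = 5.6/(2·7.915) = 0.3538.
Damped frequency ω_d = ω_n√(1−ζ²) = 7.403 rad/s, so peak time T_p = π/ω_d = 0.424 s.

T_p = 0.424 s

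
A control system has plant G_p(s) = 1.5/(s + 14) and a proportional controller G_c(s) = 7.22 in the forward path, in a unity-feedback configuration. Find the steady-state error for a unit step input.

0.564

The loop is type 0. Static position error constant K_pos = G_c(0)·G_p(0) = 7.22·0.1071 = 0.7736.
Steady-state error to a unit step: e_ss = 1/(1+K_pos) = 1/1.774 = 0.564.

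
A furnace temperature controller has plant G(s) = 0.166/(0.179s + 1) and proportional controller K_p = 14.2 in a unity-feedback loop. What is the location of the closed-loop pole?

s = -18.76

Closed loop: T(s) = K_p·G/(1+K_p·G) = 2.357/(0.179s + 1 + 2.357), with pole at s = −(1 + 2.357)/0.179 = −18.76.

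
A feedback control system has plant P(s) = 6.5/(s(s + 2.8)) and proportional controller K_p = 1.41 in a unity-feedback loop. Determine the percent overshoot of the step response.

19.4%

Closed-loop characteristic equation: s² + 2.8s + 9.165 = 0, so ω_n = 3.027 rad/s and ζ = 2.8/(2·3.027) = 0.4624.
%OS = 100·exp(−πζ/√(1−ζ²)) = 100·exp(−π·0.4624/√0.7861) = 19.4%.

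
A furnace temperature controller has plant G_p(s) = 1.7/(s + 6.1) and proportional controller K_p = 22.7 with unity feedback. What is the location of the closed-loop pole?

s = -44.69

Closed-loop transfer function: T(s) = K_p·G_p(s)/(1 + K_p·G_p(s)) = 38.59/(s + 6.1 + 38.59) = 38.59/(s + 44.69).
The closed-loop pole is at s = −44.69.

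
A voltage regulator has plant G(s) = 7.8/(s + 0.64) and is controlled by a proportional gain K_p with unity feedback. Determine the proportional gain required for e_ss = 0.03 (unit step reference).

For a type-0 loop with proportional control, e_ss = 1/(1 + K_p·G(0)).
G(0) = 12.19. Require 1/(1 + K_p·12.19) = 0.03, so 1 + 12.19·K_p = 33.33.
K_p = (33.33 − 1)/12.19 = 2.65.

K_p = 2.65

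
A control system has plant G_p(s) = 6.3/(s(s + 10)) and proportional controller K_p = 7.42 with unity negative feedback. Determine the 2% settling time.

T_s ≈ 0.8 s

Closed-loop characteristic equation: s² + 10s + 46.75 = 0, so ω_n = 6.837 rad/s and ζ = 10/(2·6.837) = 0.7313.
2% settling time T_s ≈ 4/(ζω_n) = 4/5 = 0.8 s.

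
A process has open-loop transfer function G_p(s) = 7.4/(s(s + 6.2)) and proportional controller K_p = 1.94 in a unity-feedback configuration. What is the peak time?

T_p = 1.44 s

Closed-loop characteristic equation: s² + 6.2s + 14.36 = 0, so ω_n = 3.789 rad/s and ζ = 6.2/(2·3.789) = 0.8182.
Damped frequency ω_d = ω_n√(1−ζ²) = 2.179 rad/s, so peak time T_p = π/ω_d = 1.44 s.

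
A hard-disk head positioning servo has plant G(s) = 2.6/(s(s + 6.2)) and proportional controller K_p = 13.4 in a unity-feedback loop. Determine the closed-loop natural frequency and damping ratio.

With unity feedback the closed-loop characteristic equation is s² + 6.2s + 13.4·2.6 = s² + 6.2s + 34.84 = 0.
Matching s² + 2ζω_n s + ω_n²: ω_n = √34.84 = 5.903 rad/s and 2ζω_n = 6.2, so ζ = 6.2/(2·5.903) = 0.525.

ω_n = 5.9 rad/s, ζ = 0.525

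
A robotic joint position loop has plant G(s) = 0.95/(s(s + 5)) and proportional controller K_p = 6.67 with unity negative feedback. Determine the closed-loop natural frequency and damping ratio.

With unity feedback the closed-loop characteristic equation is s² + 5s + 6.67·0.95 = s² + 5s + 6.337 = 0.
Matching s² + 2ζω_n s + ω_n²: ω_n = √6.337 = 2.517 rad/s and 2ζω_n = 5, so ζ = 5/(2·2.517) = 0.993.

ω_n = 2.52 rad/s, ζ = 0.993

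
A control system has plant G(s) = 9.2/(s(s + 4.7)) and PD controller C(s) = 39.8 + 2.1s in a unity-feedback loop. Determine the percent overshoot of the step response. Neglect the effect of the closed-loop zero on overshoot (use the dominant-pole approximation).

Forward path: (39.8 + 2.1s)·9.2/(s(s+4.7)). The closed-loop characteristic equation is s² + (4.7 + 9.2·2.1)s + 9.2·39.8 = 0.
That is s² + 24.02s + 366.2 = 0, so ω_n = 19.14 rad/s and ζ = 24.02/(2·19.14) = 0.6276.
%OS = 100·exp(−πζ/√(1−ζ²)) = 7.94%.

7.94%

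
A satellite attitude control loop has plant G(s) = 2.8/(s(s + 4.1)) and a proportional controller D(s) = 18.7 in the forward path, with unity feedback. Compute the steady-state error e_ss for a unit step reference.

0

The open loop D(s)G(s) has a pole at the origin (type 1), so the static position error constant is infinite and e_ss = 1/(1+∞) = 0.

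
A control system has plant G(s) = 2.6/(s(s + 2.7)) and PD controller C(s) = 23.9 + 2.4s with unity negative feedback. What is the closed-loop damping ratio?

Forward path: (23.9 + 2.4s)·2.6/(s(s+2.7)). The closed-loop characteristic equation is s² + (2.7 + 2.6·2.4)s + 2.6·23.9 = 0.
That is s² + 8.94s + 62.14 = 0, so ω_n = 7.883 rad/s and ζ = 8.94/(2·7.883) = 0.5671.

ζ = 0.567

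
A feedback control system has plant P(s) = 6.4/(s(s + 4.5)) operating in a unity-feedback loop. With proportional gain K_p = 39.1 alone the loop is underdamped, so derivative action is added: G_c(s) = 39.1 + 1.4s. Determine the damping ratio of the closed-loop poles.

Forward path: (39.1 + 1.4s)·6.4/(s(s+4.5)). The closed-loop characteristic equation is s² + (4.5 + 6.4·1.4)s + 6.4·39.1 = 0.
That is s² + 13.46s + 250.2 = 0, so ω_n = 15.82 rad/s and ζ = 13.46/(2·15.82) = 0.4254.

ζ = 0.425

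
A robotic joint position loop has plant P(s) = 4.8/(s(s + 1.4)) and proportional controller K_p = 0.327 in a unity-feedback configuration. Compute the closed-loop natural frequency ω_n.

With unity feedback the closed-loop characteristic equation is s² + 1.4s + 0.327·4.8 = s² + 1.4s + 1.57 = 0.
So ω_n² = 1.57 ⇒ ω_n = 1.253 rad/s, and ζ = 1.4/(2ω_n) = 0.559.

ω_n = 1.25 rad/s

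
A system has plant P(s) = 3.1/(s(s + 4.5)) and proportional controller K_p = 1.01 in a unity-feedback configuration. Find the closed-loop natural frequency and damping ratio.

ω_n = 1.77 rad/s, ζ = 1.27

The closed-loop denominator is s(s+4.5) + 1.01·3.1 = s² + 4.5s + 3.131.
So ω_n² = 3.131 ⇒ ω_n = 1.769 rad/s, and ζ = 4.5/(2ω_n) = 1.27.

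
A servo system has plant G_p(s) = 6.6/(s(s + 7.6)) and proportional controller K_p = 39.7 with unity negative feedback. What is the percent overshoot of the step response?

Closed-loop characteristic equation: s² + 7.6s + 262 = 0, so ω_n = 16.19 rad/s and ζ = 7.6/(2·16.19) = 0.2348.
%OS = 100·exp(−πζ/√(1−ζ²)) = 100·exp(−π·0.2348/√0.9449) = 46.8%.

46.8%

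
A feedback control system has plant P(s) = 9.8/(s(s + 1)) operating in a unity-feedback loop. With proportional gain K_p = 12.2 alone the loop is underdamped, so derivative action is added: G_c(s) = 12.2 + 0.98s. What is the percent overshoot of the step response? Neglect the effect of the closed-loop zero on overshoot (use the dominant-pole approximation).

Forward path: (12.2 + 0.98s)·9.8/(s(s+1)). The closed-loop characteristic equation is s² + (1 + 9.8·0.98)s + 9.8·12.2 = 0.
That is s² + 10.6s + 119.6 = 0, so ω_n = 10.93 rad/s and ζ = 10.6/(2·10.93) = 0.4849.
%OS = 100·exp(−πζ/√(1−ζ²)) = 17.5%.

17.5%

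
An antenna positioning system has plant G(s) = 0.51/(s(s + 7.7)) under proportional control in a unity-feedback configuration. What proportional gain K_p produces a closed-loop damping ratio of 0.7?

Closed-loop characteristic equation: s² + 7.7s + K_p·0.51 = 0.
So ω_n = √(0.51K_p) and 2ζω_n = 7.7, giving ζ = 7.7/(2√(0.51K_p)).
Setting ζ = 0.7: √(0.51K_p) = 7.7/(2·0.7) = 5.5, so K_p = 30.25/0.51 = 59.3.

K_p = 59.3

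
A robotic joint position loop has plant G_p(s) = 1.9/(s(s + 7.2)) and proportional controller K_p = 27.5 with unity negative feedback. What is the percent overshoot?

16.5%

From 1 + K_pG_p(s) = 0: s² + 7.2s + 52.25 = 0 ⇒ ω_n = 7.228, ζ = 0.498.
%OS = 100·exp(−πζ/√(1−ζ²)) = 100·exp(−π·0.498/√0.752) = 16.5%.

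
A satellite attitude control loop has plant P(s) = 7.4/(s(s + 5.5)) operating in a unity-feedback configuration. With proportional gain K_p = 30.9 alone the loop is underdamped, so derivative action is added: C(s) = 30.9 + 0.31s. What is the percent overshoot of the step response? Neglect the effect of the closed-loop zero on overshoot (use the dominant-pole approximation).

43.3%

Forward path: (30.9 + 0.31s)·7.4/(s(s+5.5)). The closed-loop characteristic equation is s² + (5.5 + 7.4·0.31)s + 7.4·30.9 = 0.
That is s² + 7.794s + 228.7 = 0, so ω_n = 15.12 rad/s and ζ = 7.794/(2·15.12) = 0.2577.
%OS = 100·exp(−πζ/√(1−ζ²)) = 43.3%.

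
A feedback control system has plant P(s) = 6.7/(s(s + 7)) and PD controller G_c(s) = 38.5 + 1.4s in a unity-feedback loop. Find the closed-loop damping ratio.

ζ = 0.51

Forward path: (38.5 + 1.4s)·6.7/(s(s+7)). The closed-loop characteristic equation is s² + (7 + 6.7·1.4)s + 6.7·38.5 = 0.
That is s² + 16.38s + 257.9 = 0, so ω_n = 16.06 rad/s and ζ = 16.38/(2·16.06) = 0.5099.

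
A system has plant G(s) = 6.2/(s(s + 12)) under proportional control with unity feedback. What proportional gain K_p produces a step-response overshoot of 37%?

K_p = 63.8

From %OS = 100·exp(−πζ/√(1−ζ²)) = 37%, ζ = −ln(0.37)/√(π²+ln²(0.37)) = 0.3017.
Characteristic equation s² + 12s + 6.2K_p = 0 gives ζ = 12/(2√(6.2K_p)).
Setting ζ = 0.3017: √(6.2K_p) = 12/(2·0.3017) = 19.89, so K_p = 395.4/6.2 = 63.8.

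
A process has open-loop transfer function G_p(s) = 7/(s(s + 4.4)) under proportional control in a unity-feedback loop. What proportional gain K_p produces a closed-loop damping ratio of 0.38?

Closed-loop characteristic equation: s² + 4.4s + K_p·7 = 0.
So ω_n = √(7K_p) and 2ζω_n = 4.4, giving ζ = 4.4/(2√(7K_p)).
Setting ζ = 0.38: √(7K_p) = 4.4/(2·0.38) = 5.789, so K_p = 33.52/7 = 4.79.

K_p = 4.79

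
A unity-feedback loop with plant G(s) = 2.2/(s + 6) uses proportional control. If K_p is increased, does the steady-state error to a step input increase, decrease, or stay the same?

decrease

e_ss = 1/(1 + K_p·G(0)); a larger K_p raises the denominator, so e_ss decreases.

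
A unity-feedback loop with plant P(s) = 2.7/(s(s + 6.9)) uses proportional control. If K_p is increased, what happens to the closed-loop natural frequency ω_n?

increase

ω_n = √(2.7·K_p), which grows with K_p.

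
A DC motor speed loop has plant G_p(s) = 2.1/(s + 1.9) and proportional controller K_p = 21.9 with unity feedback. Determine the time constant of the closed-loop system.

τ = 0.0209 s

Closed-loop transfer function: T(s) = K_p·G_p(s)/(1 + K_p·G_p(s)) = 45.99/(s + 1.9 + 45.99) = 45.99/(s + 47.89).
Time constant τ = 1/47.89 = 0.0209 s.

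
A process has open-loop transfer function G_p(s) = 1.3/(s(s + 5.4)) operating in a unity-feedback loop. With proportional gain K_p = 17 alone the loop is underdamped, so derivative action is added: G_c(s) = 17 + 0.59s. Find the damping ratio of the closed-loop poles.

Forward path: (17 + 0.59s)·1.3/(s(s+5.4)). The closed-loop characteristic equation is s² + (5.4 + 1.3·0.59)s + 1.3·17 = 0.
That is s² + 6.167s + 22.1 = 0, so ω_n = 4.701 rad/s and ζ = 6.167/(2·4.701) = 0.6559.

ζ = 0.656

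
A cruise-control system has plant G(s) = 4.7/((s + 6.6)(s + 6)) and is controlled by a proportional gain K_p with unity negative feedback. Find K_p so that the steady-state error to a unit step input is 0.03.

K_p = 272

Steady-state error for a unit step on this type-0 loop is 1/(1 + K_p·G(0)).
G(0) = 0.1187. Require 1/(1 + K_p·0.1187) = 0.03, so 1 + 0.1187·K_p = 33.33.
K_p = (33.33 − 1)/0.1187 = 272.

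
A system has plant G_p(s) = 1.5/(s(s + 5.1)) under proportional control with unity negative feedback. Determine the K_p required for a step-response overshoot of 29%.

From %OS = 100·exp(−πζ/√(1−ζ²)) = 29%, ζ = −ln(0.29)/√(π²+ln²(0.29)) = 0.3666.
Characteristic equation s² + 5.1s + 1.5K_p = 0 gives ζ = 5.1/(2√(1.5K_p)).
Setting ζ = 0.3666: √(1.5K_p) = 5.1/(2·0.3666) = 6.956, so K_p = 48.38/1.5 = 32.3.

K_p = 32.3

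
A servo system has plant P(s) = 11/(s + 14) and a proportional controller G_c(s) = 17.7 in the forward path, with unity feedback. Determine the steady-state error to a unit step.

The loop is type 0. Static position error constant K_pos = G_c(0)·P(0) = 17.7·0.7857 = 13.91.
Steady-state error to a unit step: e_ss = 1/(1+K_pos) = 1/14.91 = 0.0671.

0.0671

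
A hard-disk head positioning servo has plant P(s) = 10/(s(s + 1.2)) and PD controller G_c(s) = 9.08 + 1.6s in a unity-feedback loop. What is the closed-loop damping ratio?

Forward path: (9.08 + 1.6s)·10/(s(s+1.2)). The closed-loop characteristic equation is s² + (1.2 + 10·1.6)s + 10·9.08 = 0.
That is s² + 17.2s + 90.8 = 0, so ω_n = 9.529 rad/s and ζ = 17.2/(2·9.529) = 0.9025.

ζ = 0.903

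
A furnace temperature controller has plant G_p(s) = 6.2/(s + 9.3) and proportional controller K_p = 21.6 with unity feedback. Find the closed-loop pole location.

s = -143.2

Closed-loop transfer function: T(s) = K_p·G_p(s)/(1 + K_p·G_p(s)) = 133.9/(s + 9.3 + 133.9) = 133.9/(s + 143.2).
The closed-loop pole is at s = −143.2.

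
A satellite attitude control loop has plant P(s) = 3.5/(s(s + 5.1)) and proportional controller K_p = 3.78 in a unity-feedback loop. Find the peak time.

T_p = 1.21 s

The closed-loop denominator s² + 5.1s + 13.23 gives ω_n = √13.23 = 3.637 and ζ = 5.1/(2ω_n) = 0.7011.
Damped frequency ω_d = ω_n√(1−ζ²) = 2.594 rad/s, so peak time T_p = π/ω_d = 1.21 s.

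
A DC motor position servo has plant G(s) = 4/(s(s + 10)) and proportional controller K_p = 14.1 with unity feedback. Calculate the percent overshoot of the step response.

Closed-loop characteristic equation: s² + 10s + 56.4 = 0, so ω_n = 7.51 rad/s and ζ = 10/(2·7.51) = 0.6658.
%OS = 100·exp(−πζ/√(1−ζ²)) = 100·exp(−π·0.6658/√0.5567) = 6.06%.

6.06%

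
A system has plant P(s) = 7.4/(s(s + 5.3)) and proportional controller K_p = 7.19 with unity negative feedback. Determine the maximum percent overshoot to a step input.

29.4%

From 1 + K_pP(s) = 0: s² + 5.3s + 53.21 = 0 ⇒ ω_n = 7.294, ζ = 0.3633.
%OS = 100·exp(−πζ/√(1−ζ²)) = 100·exp(−π·0.3633/√0.868) = 29.4%.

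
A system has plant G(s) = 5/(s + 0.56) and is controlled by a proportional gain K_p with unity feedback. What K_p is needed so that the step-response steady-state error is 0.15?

The loop is type 0, so e_ss(step) = 1/(1 + K_pos) with K_pos = K_p·G(0).
G(0) = 8.929. Require 1/(1 + K_p·8.929) = 0.15, so 1 + 8.929·K_p = 6.667.
K_p = (6.667 − 1)/8.929 = 0.635.

K_p = 0.635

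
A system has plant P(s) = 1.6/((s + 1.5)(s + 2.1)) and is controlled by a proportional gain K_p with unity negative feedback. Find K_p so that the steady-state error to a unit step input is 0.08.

K_p = 22.6

For a type-0 loop with proportional control, e_ss = 1/(1 + K_p·P(0)).
P(0) = 0.5079. Require 1/(1 + K_p·0.5079) = 0.08, so 1 + 0.5079·K_p = 12.5.
K_p = (12.5 − 1)/0.5079 = 22.6.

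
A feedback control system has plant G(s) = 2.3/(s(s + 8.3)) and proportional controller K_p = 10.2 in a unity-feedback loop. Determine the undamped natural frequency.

With unity feedback the closed-loop characteristic equation is s² + 8.3s + 10.2·2.3 = s² + 8.3s + 23.46 = 0.
Matching s² + 2ζω_n s + ω_n²: ω_n = √23.46 = 4.844 rad/s and 2ζω_n = 8.3, so ζ = 8.3/(2·4.844) = 0.857.

ω_n = 4.84 rad/s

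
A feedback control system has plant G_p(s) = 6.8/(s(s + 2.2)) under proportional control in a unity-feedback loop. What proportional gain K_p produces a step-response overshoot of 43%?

K_p = 2.64

From %OS = 100·exp(−πζ/√(1−ζ²)) = 43%, ζ = −ln(0.43)/√(π²+ln²(0.43)) = 0.2594.
Characteristic equation s² + 2.2s + 6.8K_p = 0 gives ζ = 2.2/(2√(6.8K_p)).
Setting ζ = 0.2594: √(6.8K_p) = 2.2/(2·0.2594) = 4.24, so K_p = 17.98/6.8 = 2.64.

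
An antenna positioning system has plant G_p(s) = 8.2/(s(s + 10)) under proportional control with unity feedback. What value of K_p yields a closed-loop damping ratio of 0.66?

K_p = 7

Closed-loop characteristic equation: s² + 10s + K_p·8.2 = 0.
So ω_n = √(8.2K_p) and 2ζω_n = 10, giving ζ = 10/(2√(8.2K_p)).
Setting ζ = 0.66: √(8.2K_p) = 10/(2·0.66) = 7.576, so K_p = 57.39/8.2 = 7.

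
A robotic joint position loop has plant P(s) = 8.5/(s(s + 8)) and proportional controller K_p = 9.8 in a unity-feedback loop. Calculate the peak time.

T_p = 0.383 s

The closed-loop denominator s² + 8s + 83.3 gives ω_n = √83.3 = 9.127 and ζ = 8/(2ω_n) = 0.4383.
Damped frequency ω_d = ω_n√(1−ζ²) = 8.204 rad/s, so peak time T_p = π/ω_d = 0.383 s.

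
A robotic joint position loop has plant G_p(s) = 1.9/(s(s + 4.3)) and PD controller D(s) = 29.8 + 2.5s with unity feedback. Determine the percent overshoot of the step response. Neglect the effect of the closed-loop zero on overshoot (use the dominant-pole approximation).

Forward path: (29.8 + 2.5s)·1.9/(s(s+4.3)). The closed-loop characteristic equation is s² + (4.3 + 1.9·2.5)s + 1.9·29.8 = 0.
That is s² + 9.05s + 56.62 = 0, so ω_n = 7.525 rad/s and ζ = 9.05/(2·7.525) = 0.6014.
%OS = 100·exp(−πζ/√(1−ζ²)) = 9.4%.

9.4%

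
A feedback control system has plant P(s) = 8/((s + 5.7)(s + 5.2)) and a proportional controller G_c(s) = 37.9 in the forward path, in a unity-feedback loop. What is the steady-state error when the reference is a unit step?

0.0891

The loop is type 0. Static position error constant K_pos = G_c(0)·P(0) = 37.9·0.2699 = 10.23.
Steady-state error to a unit step: e_ss = 1/(1+K_pos) = 1/11.23 = 0.0891.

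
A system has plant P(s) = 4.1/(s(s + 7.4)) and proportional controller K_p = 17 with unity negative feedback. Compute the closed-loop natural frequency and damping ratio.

The closed-loop denominator is s(s+7.4) + 17·4.1 = s² + 7.4s + 69.7.
Matching s² + 2ζω_n s + ω_n²: ω_n = √69.7 = 8.349 rad/s and 2ζω_n = 7.4, so ζ = 7.4/(2·8.349) = 0.443.

ω_n = 8.35 rad/s, ζ = 0.443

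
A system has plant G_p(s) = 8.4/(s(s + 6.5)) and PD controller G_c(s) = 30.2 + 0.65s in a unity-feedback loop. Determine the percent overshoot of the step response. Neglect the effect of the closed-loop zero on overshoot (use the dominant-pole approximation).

28%

Forward path: (30.2 + 0.65s)·8.4/(s(s+6.5)). The closed-loop characteristic equation is s² + (6.5 + 8.4·0.65)s + 8.4·30.2 = 0.
That is s² + 11.96s + 253.7 = 0, so ω_n = 15.93 rad/s and ζ = 11.96/(2·15.93) = 0.3755.
%OS = 100·exp(−πζ/√(1−ζ²)) = 28%.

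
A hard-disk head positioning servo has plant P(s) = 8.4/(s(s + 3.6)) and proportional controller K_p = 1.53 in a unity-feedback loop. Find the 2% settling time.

From 1 + K_pP(s) = 0: s² + 3.6s + 12.85 = 0 ⇒ ω_n = 3.585, ζ = 0.5021.
2% settling time T_s ≈ 4/(ζω_n) = 4/1.8 = 2.22 s.

T_s ≈ 2.22 s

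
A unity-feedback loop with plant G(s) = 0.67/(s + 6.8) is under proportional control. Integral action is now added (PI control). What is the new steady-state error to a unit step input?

The integrator makes K_pos = lim_{s→0} C(s)G(s) infinite, so e_ss = 1/(1+K_pos) = 0.

0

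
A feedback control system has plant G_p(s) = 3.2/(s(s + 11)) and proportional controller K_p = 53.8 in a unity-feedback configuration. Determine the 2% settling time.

Closed-loop characteristic equation: s² + 11s + 172.2 = 0, so ω_n = 13.12 rad/s and ζ = 11/(2·13.12) = 0.4192.
2% settling time T_s ≈ 4/(ζω_n) = 4/5.5 = 0.727 s.

T_s ≈ 0.727 s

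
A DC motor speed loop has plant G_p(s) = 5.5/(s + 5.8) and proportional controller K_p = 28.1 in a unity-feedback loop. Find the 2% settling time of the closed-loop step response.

Closed-loop transfer function: T(s) = K_p·G_p(s)/(1 + K_p·G_p(s)) = 154.6/(s + 5.8 + 154.6) = 154.6/(s + 160.4).
Time constant τ = 1/160.4 = 0.006236 s, so the 2% settling time is about 4τ = 0.0249 s.

T_s ≈ 0.0249 s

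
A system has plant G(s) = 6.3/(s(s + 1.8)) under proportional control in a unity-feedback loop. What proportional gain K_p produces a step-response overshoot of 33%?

K_p = 1.16

From %OS = 100·exp(−πζ/√(1−ζ²)) = 33%, ζ = −ln(0.33)/√(π²+ln²(0.33)) = 0.3328.
Characteristic equation s² + 1.8s + 6.3K_p = 0 gives ζ = 1.8/(2√(6.3K_p)).
Setting ζ = 0.3328: √(6.3K_p) = 1.8/(2·0.3328) = 2.704, so K_p = 7.314/6.3 = 1.16.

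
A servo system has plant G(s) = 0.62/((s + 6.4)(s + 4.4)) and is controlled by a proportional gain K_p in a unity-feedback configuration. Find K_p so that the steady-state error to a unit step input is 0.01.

K_p = 4500

Steady-state error for a unit step on this type-0 loop is 1/(1 + K_p·G(0)).
G(0) = 0.02202. Require 1/(1 + K_p·0.02202) = 0.01, so 1 + 0.02202·K_p = 100.
K_p = (100 − 1)/0.02202 = 4500.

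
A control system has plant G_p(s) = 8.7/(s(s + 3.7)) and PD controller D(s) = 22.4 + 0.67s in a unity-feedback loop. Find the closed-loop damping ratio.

Forward path: (22.4 + 0.67s)·8.7/(s(s+3.7)). The closed-loop characteristic equation is s² + (3.7 + 8.7·0.67)s + 8.7·22.4 = 0.
That is s² + 9.529s + 194.9 = 0, so ω_n = 13.96 rad/s and ζ = 9.529/(2·13.96) = 0.3413.

ζ = 0.341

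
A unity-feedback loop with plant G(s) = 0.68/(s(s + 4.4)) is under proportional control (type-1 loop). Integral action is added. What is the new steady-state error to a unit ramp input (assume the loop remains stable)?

The integrator raises the loop to type 2, so K_v → ∞ and e_ss to a ramp is zero.

0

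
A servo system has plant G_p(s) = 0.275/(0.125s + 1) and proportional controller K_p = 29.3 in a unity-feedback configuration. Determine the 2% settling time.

Closed loop: T(s) = K_p·G_p/(1+K_p·G_p) = 8.058/(0.125s + 1 + 8.058), with pole at s = −(1 + 8.058)/0.125 = −72.46.
τ = 1/72.46 = 0.0138 s, so 2% settling time ≈ 4τ = 0.0552 s.

T_s ≈ 0.0552 s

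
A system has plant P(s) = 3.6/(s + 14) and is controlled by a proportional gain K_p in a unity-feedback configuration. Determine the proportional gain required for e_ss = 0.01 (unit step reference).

K_p = 385

For a type-0 loop with proportional control, e_ss = 1/(1 + K_p·P(0)).
P(0) = 0.2571. Require 1/(1 + K_p·0.2571) = 0.01, so 1 + 0.2571·K_p = 100.
K_p = (100 − 1)/0.2571 = 385.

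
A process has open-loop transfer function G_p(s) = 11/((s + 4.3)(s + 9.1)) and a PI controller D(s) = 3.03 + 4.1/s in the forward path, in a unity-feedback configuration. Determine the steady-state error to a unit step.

The open loop D(s)G_p(s) has a pole at the origin (type 1), so the static position error constant is infinite and e_ss = 1/(1+∞) = 0.

0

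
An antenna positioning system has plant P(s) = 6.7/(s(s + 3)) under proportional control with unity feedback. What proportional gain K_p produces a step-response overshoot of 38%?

K_p = 3.88

From %OS = 100·exp(−πζ/√(1−ζ²)) = 38%, ζ = −ln(0.38)/√(π²+ln²(0.38)) = 0.2943.
Characteristic equation s² + 3s + 6.7K_p = 0 gives ζ = 3/(2√(6.7K_p)).
Setting ζ = 0.2943: √(6.7K_p) = 3/(2·0.2943) = 5.096, so K_p = 25.97/6.7 = 3.88.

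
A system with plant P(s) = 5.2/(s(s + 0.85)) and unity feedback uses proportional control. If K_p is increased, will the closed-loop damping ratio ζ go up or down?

ζ = 0.85/(2√(5.2K_p)); increasing K_p raises the denominator, so ζ falls.

decrease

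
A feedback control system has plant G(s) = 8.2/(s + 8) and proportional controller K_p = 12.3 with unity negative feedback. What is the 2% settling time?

T_s ≈ 0.0367 s

Closed-loop transfer function: T(s) = K_p·G(s)/(1 + K_p·G(s)) = 100.9/(s + 8 + 100.9) = 100.9/(s + 108.9).
Time constant τ = 1/108.9 = 0.009186 s, so the 2% settling time is about 4τ = 0.0367 s.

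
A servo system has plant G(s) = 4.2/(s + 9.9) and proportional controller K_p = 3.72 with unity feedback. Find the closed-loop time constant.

τ = 0.0392 s

Closed-loop transfer function: T(s) = K_p·G(s)/(1 + K_p·G(s)) = 15.62/(s + 9.9 + 15.62) = 15.62/(s + 25.52).
Time constant τ = 1/25.52 = 0.0392 s.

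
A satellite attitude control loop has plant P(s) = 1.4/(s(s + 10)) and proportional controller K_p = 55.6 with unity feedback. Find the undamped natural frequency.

The closed-loop denominator is s(s+10) + 55.6·1.4 = s² + 10s + 77.84.
So ω_n² = 77.84 ⇒ ω_n = 8.823 rad/s, and ζ = 10/(2ω_n) = 0.567.

ω_n = 8.82 rad/s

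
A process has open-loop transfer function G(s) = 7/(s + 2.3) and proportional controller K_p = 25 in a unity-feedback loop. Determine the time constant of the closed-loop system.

τ = 0.00564 s

Closed-loop transfer function: T(s) = K_p·G(s)/(1 + K_p·G(s)) = 175/(s + 2.3 + 175) = 175/(s + 177.3).
Time constant τ = 1/177.3 = 0.00564 s.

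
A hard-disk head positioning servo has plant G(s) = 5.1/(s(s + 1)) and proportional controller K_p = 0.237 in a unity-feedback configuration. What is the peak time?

T_p = 3.21 s

The closed-loop denominator s² + 1s + 1.209 gives ω_n = √1.209 = 1.099 and ζ = 1/(2ω_n) = 0.4548.
Damped frequency ω_d = ω_n√(1−ζ²) = 0.9791 rad/s, so peak time T_p = π/ω_d = 3.21 s.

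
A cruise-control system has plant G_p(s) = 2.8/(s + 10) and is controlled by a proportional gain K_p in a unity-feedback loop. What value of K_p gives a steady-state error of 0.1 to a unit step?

K_p = 32.1

Steady-state error for a unit step on this type-0 loop is 1/(1 + K_p·G_p(0)).
G_p(0) = 0.28. Require 1/(1 + K_p·0.28) = 0.1, so 1 + 0.28·K_p = 10.
K_p = (10 − 1)/0.28 = 32.1.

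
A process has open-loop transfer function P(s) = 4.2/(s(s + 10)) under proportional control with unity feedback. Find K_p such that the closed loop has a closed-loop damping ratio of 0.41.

Closed-loop characteristic equation: s² + 10s + K_p·4.2 = 0.
So ω_n = √(4.2K_p) and 2ζω_n = 10, giving ζ = 10/(2√(4.2K_p)).
Setting ζ = 0.41: √(4.2K_p) = 10/(2·0.41) = 12.2, so K_p = 148.7/4.2 = 35.4.

K_p = 35.4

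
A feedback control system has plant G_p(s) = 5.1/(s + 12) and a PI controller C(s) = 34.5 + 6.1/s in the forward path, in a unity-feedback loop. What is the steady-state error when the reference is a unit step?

The open loop C(s)G_p(s) has a pole at the origin (type 1), so the static position error constant is infinite and e_ss = 1/(1+∞) = 0.

0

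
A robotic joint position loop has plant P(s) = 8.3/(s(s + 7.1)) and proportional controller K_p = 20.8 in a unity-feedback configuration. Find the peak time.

T_p = 0.248 s

From 1 + K_pP(s) = 0: s² + 7.1s + 172.6 = 0 ⇒ ω_n = 13.14, ζ = 0.2702.
Damped frequency ω_d = ω_n√(1−ζ²) = 12.65 rad/s, so peak time T_p = π/ω_d = 0.248 s.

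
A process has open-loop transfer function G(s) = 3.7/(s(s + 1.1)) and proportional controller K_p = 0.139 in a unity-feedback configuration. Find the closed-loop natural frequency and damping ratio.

1 + K_p·G(s) = 0 gives s² + 1.1s + 0.5143 = 0.
So ω_n² = 0.5143 ⇒ ω_n = 0.7171 rad/s, and ζ = 1.1/(2ω_n) = 0.767.

ω_n = 0.717 rad/s, ζ = 0.767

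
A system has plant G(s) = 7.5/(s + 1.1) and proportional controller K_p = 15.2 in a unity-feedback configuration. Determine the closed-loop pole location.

Closed-loop transfer function: T(s) = K_p·G(s)/(1 + K_p·G(s)) = 114/(s + 1.1 + 114) = 114/(s + 115.1).
The closed-loop pole is at s = −115.1.

s = -115.1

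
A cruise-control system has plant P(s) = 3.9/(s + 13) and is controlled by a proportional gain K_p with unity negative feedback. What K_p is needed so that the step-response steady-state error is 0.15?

K_p = 18.9

Steady-state error for a unit step on this type-0 loop is 1/(1 + K_p·P(0)).
P(0) = 0.3. Require 1/(1 + K_p·0.3) = 0.15, so 1 + 0.3·K_p = 6.667.
K_p = (6.667 − 1)/0.3 = 18.9.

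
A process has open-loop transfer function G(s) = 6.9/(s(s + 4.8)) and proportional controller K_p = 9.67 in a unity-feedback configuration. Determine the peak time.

The closed-loop denominator s² + 4.8s + 66.72 gives ω_n = √66.72 = 8.168 and ζ = 4.8/(2ω_n) = 0.2938.
Damped frequency ω_d = ω_n√(1−ζ²) = 7.808 rad/s, so peak time T_p = π/ω_d = 0.402 s.

T_p = 0.402 s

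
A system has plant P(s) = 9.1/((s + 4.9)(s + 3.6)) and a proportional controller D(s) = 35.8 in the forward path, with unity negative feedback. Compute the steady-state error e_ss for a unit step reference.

The loop is type 0. Static position error constant K_pos = D(0)·P(0) = 35.8·0.5159 = 18.47.
Steady-state error to a unit step: e_ss = 1/(1+K_pos) = 1/19.47 = 0.0514.

0.0514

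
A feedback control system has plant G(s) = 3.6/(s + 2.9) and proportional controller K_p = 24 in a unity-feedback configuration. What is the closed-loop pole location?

Closed-loop transfer function: T(s) = K_p·G(s)/(1 + K_p·G(s)) = 86.4/(s + 2.9 + 86.4) = 86.4/(s + 89.3).
The closed-loop pole is at s = −89.3.

s = -89.3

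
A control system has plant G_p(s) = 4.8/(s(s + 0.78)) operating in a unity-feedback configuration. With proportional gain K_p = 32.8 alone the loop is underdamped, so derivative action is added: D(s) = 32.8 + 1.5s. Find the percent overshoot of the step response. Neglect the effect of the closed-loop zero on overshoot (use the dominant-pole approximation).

Forward path: (32.8 + 1.5s)·4.8/(s(s+0.78)). The closed-loop characteristic equation is s² + (0.78 + 4.8·1.5)s + 4.8·32.8 = 0.
That is s² + 7.98s + 157.4 = 0, so ω_n = 12.55 rad/s and ζ = 7.98/(2·12.55) = 0.318.
%OS = 100·exp(−πζ/√(1−ζ²)) = 34.9%.

34.9%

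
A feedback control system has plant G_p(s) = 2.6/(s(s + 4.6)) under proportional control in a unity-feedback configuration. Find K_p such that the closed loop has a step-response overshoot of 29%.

K_p = 15.1

From %OS = 100·exp(−πζ/√(1−ζ²)) = 29%, ζ = −ln(0.29)/√(π²+ln²(0.29)) = 0.3666.
Characteristic equation s² + 4.6s + 2.6K_p = 0 gives ζ = 4.6/(2√(2.6K_p)).
Setting ζ = 0.3666: √(2.6K_p) = 4.6/(2·0.3666) = 6.274, so K_p = 39.36/2.6 = 15.1.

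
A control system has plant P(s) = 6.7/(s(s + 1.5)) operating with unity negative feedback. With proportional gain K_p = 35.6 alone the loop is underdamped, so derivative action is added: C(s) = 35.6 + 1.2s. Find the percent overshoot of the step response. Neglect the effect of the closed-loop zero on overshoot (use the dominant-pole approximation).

Forward path: (35.6 + 1.2s)·6.7/(s(s+1.5)). The closed-loop characteristic equation is s² + (1.5 + 6.7·1.2)s + 6.7·35.6 = 0.
That is s² + 9.54s + 238.5 = 0, so ω_n = 15.44 rad/s and ζ = 9.54/(2·15.44) = 0.3089.
%OS = 100·exp(−πζ/√(1−ζ²)) = 36.1%.

36.1%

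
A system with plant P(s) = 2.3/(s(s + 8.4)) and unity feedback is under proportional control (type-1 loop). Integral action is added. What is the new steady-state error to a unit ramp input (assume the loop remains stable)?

0

The integrator raises the loop to type 2, so K_v → ∞ and e_ss to a ramp is zero.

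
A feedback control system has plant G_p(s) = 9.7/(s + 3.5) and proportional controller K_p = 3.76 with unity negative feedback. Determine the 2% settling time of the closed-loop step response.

Closed-loop transfer function: T(s) = K_p·G_p(s)/(1 + K_p·G_p(s)) = 36.47/(s + 3.5 + 36.47) = 36.47/(s + 39.97).
Time constant τ = 1/39.97 = 0.02502 s, so the 2% settling time is about 4τ = 0.1 s.

T_s ≈ 0.1 s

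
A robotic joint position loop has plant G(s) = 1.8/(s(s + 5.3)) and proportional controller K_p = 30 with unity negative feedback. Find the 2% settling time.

T_s ≈ 1.51 s

From 1 + K_pG(s) = 0: s² + 5.3s + 54 = 0 ⇒ ω_n = 7.348, ζ = 0.3606.
2% settling time T_s ≈ 4/(ζω_n) = 4/2.65 = 1.51 s.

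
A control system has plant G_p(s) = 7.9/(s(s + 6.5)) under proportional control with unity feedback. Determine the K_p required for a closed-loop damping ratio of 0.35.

K_p = 10.9

Closed-loop characteristic equation: s² + 6.5s + K_p·7.9 = 0.
So ω_n = √(7.9K_p) and 2ζω_n = 6.5, giving ζ = 6.5/(2√(7.9K_p)).
Setting ζ = 0.35: √(7.9K_p) = 6.5/(2·0.35) = 9.286, so K_p = 86.22/7.9 = 10.9.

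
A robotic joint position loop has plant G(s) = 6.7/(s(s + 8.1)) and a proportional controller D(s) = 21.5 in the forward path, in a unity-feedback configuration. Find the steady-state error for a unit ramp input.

0.0562

The loop has one pole at the origin (type 1). Velocity error constant K_v = lim_{s→0} s·D(s)G(s) = 21.5·6.7/8.1 = 17.78.
Steady-state error to a unit ramp: e_ss = 1/K_v = 0.0562.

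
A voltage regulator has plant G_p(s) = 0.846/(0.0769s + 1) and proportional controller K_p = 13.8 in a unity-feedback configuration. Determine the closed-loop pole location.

s = -164.8

Closed loop: T(s) = K_p·G_p/(1+K_p·G_p) = 11.67/(0.0769s + 1 + 11.67), with pole at s = −(1 + 11.67)/0.0769 = −164.8.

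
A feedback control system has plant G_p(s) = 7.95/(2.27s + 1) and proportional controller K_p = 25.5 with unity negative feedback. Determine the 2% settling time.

Closed loop: T(s) = K_p·G_p/(1+K_p·G_p) = 202.7/(2.27s + 1 + 202.7), with pole at s = −(1 + 202.7)/2.27 = −89.75.
τ = 1/89.75 = 0.01114 s, so 2% settling time ≈ 4τ = 0.0446 s.

T_s ≈ 0.0446 s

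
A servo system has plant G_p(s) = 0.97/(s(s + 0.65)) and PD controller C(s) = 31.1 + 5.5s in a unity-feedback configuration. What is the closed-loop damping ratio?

Forward path: (31.1 + 5.5s)·0.97/(s(s+0.65)). The closed-loop characteristic equation is s² + (0.65 + 0.97·5.5)s + 0.97·31.1 = 0.
That is s² + 5.985s + 30.17 = 0, so ω_n = 5.492 rad/s and ζ = 5.985/(2·5.492) = 0.5448.

ζ = 0.545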